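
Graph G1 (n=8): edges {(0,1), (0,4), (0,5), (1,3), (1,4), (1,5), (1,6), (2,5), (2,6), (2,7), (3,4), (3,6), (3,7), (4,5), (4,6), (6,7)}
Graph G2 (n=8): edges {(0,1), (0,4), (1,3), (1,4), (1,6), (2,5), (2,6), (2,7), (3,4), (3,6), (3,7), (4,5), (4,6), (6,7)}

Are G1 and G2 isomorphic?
No, not isomorphic

The graphs are NOT isomorphic.

Counting edges: G1 has 16 edge(s); G2 has 14 edge(s).
Edge count is an isomorphism invariant (a bijection on vertices induces a bijection on edges), so differing edge counts rule out isomorphism.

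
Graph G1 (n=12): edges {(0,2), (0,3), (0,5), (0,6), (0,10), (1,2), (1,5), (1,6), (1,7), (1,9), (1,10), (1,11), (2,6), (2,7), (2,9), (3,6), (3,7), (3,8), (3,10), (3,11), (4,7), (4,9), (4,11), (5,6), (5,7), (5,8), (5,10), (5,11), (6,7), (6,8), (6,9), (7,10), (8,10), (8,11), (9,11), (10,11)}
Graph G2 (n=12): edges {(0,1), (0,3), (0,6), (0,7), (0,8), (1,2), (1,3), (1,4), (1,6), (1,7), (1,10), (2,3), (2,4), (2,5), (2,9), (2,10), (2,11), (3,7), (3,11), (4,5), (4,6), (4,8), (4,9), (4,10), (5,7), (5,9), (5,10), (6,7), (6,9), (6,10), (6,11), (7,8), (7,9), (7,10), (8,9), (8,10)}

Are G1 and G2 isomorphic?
Yes, isomorphic

The graphs are isomorphic.
One valid mapping φ: V(G1) → V(G2): 0→8, 1→1, 2→0, 3→9, 4→11, 5→10, 6→7, 7→6, 8→5, 9→3, 10→4, 11→2

Verify φ preserves adjacency — for each edge of G1, its image is an edge of G2:
  (0,2) → (φ(0),φ(2)) = (0,8) ∈ E(G2) ✓
  (0,3) → (φ(0),φ(3)) = (8,9) ∈ E(G2) ✓
  (0,5) → (φ(0),φ(5)) = (8,10) ∈ E(G2) ✓
  (0,6) → (φ(0),φ(6)) = (7,8) ∈ E(G2) ✓
  (0,10) → (φ(0),φ(10)) = (4,8) ∈ E(G2) ✓
  (1,2) → (φ(1),φ(2)) = (0,1) ∈ E(G2) ✓
  (1,5) → (φ(1),φ(5)) = (1,10) ∈ E(G2) ✓
  (1,6) → (φ(1),φ(6)) = (1,7) ∈ E(G2) ✓
  (1,7) → (φ(1),φ(7)) = (1,6) ∈ E(G2) ✓
  (1,9) → (φ(1),φ(9)) = (1,3) ∈ E(G2) ✓
  (1,10) → (φ(1),φ(10)) = (1,4) ∈ E(G2) ✓
  (1,11) → (φ(1),φ(11)) = (1,2) ∈ E(G2) ✓
  (2,6) → (φ(2),φ(6)) = (0,7) ∈ E(G2) ✓
  (2,7) → (φ(2),φ(7)) = (0,6) ∈ E(G2) ✓
  (2,9) → (φ(2),φ(9)) = (0,3) ∈ E(G2) ✓
  (3,6) → (φ(3),φ(6)) = (7,9) ∈ E(G2) ✓
  (3,7) → (φ(3),φ(7)) = (6,9) ∈ E(G2) ✓
  (3,8) → (φ(3),φ(8)) = (5,9) ∈ E(G2) ✓
  (3,10) → (φ(3),φ(10)) = (4,9) ∈ E(G2) ✓
  (3,11) → (φ(3),φ(11)) = (2,9) ∈ E(G2) ✓
  (4,7) → (φ(4),φ(7)) = (6,11) ∈ E(G2) ✓
  (4,9) → (φ(4),φ(9)) = (3,11) ∈ E(G2) ✓
  (4,11) → (φ(4),φ(11)) = (2,11) ∈ E(G2) ✓
  (5,6) → (φ(5),φ(6)) = (7,10) ∈ E(G2) ✓
  (5,7) → (φ(5),φ(7)) = (6,10) ∈ E(G2) ✓
  (5,8) → (φ(5),φ(8)) = (5,10) ∈ E(G2) ✓
  (5,10) → (φ(5),φ(10)) = (4,10) ∈ E(G2) ✓
  (5,11) → (φ(5),φ(11)) = (2,10) ∈ E(G2) ✓
  (6,7) → (φ(6),φ(7)) = (6,7) ∈ E(G2) ✓
  (6,8) → (φ(6),φ(8)) = (5,7) ∈ E(G2) ✓
  (6,9) → (φ(6),φ(9)) = (3,7) ∈ E(G2) ✓
  (7,10) → (φ(7),φ(10)) = (4,6) ∈ E(G2) ✓
  (8,10) → (φ(8),φ(10)) = (4,5) ∈ E(G2) ✓
  (8,11) → (φ(8),φ(11)) = (2,5) ∈ E(G2) ✓
  (9,11) → (φ(9),φ(11)) = (2,3) ∈ E(G2) ✓
  (10,11) → (φ(10),φ(11)) = (2,4) ∈ E(G2) ✓
All 36 edges of G1 map to edges of G2, and |E(G1)| = |E(G2)| = 36, so φ is a bijection on edges as well as vertices. Hence G1 ≅ G2.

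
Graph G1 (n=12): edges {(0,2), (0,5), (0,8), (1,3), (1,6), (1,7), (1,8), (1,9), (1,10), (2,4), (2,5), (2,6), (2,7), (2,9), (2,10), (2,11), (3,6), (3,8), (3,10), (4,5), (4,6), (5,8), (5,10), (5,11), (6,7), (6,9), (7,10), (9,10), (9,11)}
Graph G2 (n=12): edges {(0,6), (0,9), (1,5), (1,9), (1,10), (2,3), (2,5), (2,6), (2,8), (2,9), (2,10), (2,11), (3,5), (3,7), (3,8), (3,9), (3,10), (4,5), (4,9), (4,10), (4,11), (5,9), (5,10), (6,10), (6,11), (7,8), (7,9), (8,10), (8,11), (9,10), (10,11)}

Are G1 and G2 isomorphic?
No, not isomorphic

The graphs are NOT isomorphic.

Degrees in G1: deg(0)=3, deg(1)=6, deg(2)=8, deg(3)=4, deg(4)=3, deg(5)=6, deg(6)=6, deg(7)=4, deg(8)=4, deg(9)=5, deg(10)=6, deg(11)=3.
Sorted degree sequence of G1: [8, 6, 6, 6, 6, 5, 4, 4, 4, 3, 3, 3].
Degrees in G2: deg(0)=2, deg(1)=3, deg(2)=7, deg(3)=6, deg(4)=4, deg(5)=6, deg(6)=4, deg(7)=3, deg(8)=5, deg(9)=8, deg(10)=9, deg(11)=5.
Sorted degree sequence of G2: [9, 8, 7, 6, 6, 5, 5, 4, 4, 3, 3, 2].
The (sorted) degree sequence is an isomorphism invariant, so since G1 and G2 have different degree sequences they cannot be isomorphic.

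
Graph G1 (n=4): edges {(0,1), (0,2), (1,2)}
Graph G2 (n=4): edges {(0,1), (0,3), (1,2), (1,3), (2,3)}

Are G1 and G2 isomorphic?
No, not isomorphic

The graphs are NOT isomorphic.

Counting triangles (3-cliques): G1 has 1, G2 has 2.
Triangle count is an isomorphism invariant, so differing triangle counts rule out isomorphism.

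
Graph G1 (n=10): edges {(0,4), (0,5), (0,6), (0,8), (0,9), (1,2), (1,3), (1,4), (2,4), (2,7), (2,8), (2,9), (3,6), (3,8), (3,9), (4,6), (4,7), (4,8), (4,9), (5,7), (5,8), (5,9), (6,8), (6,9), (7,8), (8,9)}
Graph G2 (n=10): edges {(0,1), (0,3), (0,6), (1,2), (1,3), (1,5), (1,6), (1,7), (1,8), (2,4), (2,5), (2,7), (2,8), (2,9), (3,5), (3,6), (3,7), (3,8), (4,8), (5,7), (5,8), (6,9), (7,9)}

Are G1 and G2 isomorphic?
No, not isomorphic

The graphs are NOT isomorphic.

Counting triangles (3-cliques): G1 has 24, G2 has 18.
Triangle count is an isomorphism invariant, so differing triangle counts rule out isomorphism.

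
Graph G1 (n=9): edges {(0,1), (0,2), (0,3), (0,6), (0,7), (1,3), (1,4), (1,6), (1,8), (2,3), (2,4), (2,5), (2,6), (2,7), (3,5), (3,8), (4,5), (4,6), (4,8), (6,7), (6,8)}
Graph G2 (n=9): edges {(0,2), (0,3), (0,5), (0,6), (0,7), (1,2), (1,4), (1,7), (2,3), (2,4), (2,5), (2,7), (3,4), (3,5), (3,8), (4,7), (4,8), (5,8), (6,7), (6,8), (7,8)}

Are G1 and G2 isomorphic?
Yes, isomorphic

The graphs are isomorphic.
One valid mapping φ: V(G1) → V(G2): 0→4, 1→3, 2→7, 3→8, 4→0, 5→6, 6→2, 7→1, 8→5

Verify φ preserves adjacency — for each edge of G1, its image is an edge of G2:
  (0,1) → (φ(0),φ(1)) = (3,4) ∈ E(G2) ✓
  (0,2) → (φ(0),φ(2)) = (4,7) ∈ E(G2) ✓
  (0,3) → (φ(0),φ(3)) = (4,8) ∈ E(G2) ✓
  (0,6) → (φ(0),φ(6)) = (2,4) ∈ E(G2) ✓
  (0,7) → (φ(0),φ(7)) = (1,4) ∈ E(G2) ✓
  (1,3) → (φ(1),φ(3)) = (3,8) ∈ E(G2) ✓
  (1,4) → (φ(1),φ(4)) = (0,3) ∈ E(G2) ✓
  (1,6) → (φ(1),φ(6)) = (2,3) ∈ E(G2) ✓
  (1,8) → (φ(1),φ(8)) = (3,5) ∈ E(G2) ✓
  (2,3) → (φ(2),φ(3)) = (7,8) ∈ E(G2) ✓
  (2,4) → (φ(2),φ(4)) = (0,7) ∈ E(G2) ✓
  (2,5) → (φ(2),φ(5)) = (6,7) ∈ E(G2) ✓
  (2,6) → (φ(2),φ(6)) = (2,7) ∈ E(G2) ✓
  (2,7) → (φ(2),φ(7)) = (1,7) ∈ E(G2) ✓
  (3,5) → (φ(3),φ(5)) = (6,8) ∈ E(G2) ✓
  (3,8) → (φ(3),φ(8)) = (5,8) ∈ E(G2) ✓
  (4,5) → (φ(4),φ(5)) = (0,6) ∈ E(G2) ✓
  (4,6) → (φ(4),φ(6)) = (0,2) ∈ E(G2) ✓
  (4,8) → (φ(4),φ(8)) = (0,5) ∈ E(G2) ✓
  (6,7) → (φ(6),φ(7)) = (1,2) ∈ E(G2) ✓
  (6,8) → (φ(6),φ(8)) = (2,5) ∈ E(G2) ✓
All 21 edges of G1 map to edges of G2, and |E(G1)| = |E(G2)| = 21, so φ is a bijection on edges as well as vertices. Hence G1 ≅ G2.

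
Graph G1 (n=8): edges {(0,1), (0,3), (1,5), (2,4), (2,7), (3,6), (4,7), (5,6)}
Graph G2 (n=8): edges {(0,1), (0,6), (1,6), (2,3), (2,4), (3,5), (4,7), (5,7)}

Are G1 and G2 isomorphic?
Yes, isomorphic

The graphs are isomorphic.
One valid mapping φ: V(G1) → V(G2): 0→5, 1→3, 2→0, 3→7, 4→1, 5→2, 6→4, 7→6

Verify φ preserves adjacency — for each edge of G1, its image is an edge of G2:
  (0,1) → (φ(0),φ(1)) = (3,5) ∈ E(G2) ✓
  (0,3) → (φ(0),φ(3)) = (5,7) ∈ E(G2) ✓
  (1,5) → (φ(1),φ(5)) = (2,3) ∈ E(G2) ✓
  (2,4) → (φ(2),φ(4)) = (0,1) ∈ E(G2) ✓
  (2,7) → (φ(2),φ(7)) = (0,6) ∈ E(G2) ✓
  (3,6) → (φ(3),φ(6)) = (4,7) ∈ E(G2) ✓
  (4,7) → (φ(4),φ(7)) = (1,6) ∈ E(G2) ✓
  (5,6) → (φ(5),φ(6)) = (2,4) ∈ E(G2) ✓
All 8 edges of G1 map to edges of G2, and |E(G1)| = |E(G2)| = 8, so φ is a bijection on edges as well as vertices. Hence G1 ≅ G2.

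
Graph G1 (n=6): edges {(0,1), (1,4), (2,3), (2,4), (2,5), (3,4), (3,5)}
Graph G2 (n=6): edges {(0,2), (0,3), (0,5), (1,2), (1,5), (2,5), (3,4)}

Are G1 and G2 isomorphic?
Yes, isomorphic

The graphs are isomorphic.
One valid mapping φ: V(G1) → V(G2): 0→4, 1→3, 2→5, 3→2, 4→0, 5→1

Verify φ preserves adjacency — for each edge of G1, its image is an edge of G2:
  (0,1) → (φ(0),φ(1)) = (3,4) ∈ E(G2) ✓
  (1,4) → (φ(1),φ(4)) = (0,3) ∈ E(G2) ✓
  (2,3) → (φ(2),φ(3)) = (2,5) ∈ E(G2) ✓
  (2,4) → (φ(2),φ(4)) = (0,5) ∈ E(G2) ✓
  (2,5) → (φ(2),φ(5)) = (1,5) ∈ E(G2) ✓
  (3,4) → (φ(3),φ(4)) = (0,2) ∈ E(G2) ✓
  (3,5) → (φ(3),φ(5)) = (1,2) ∈ E(G2) ✓
All 7 edges of G1 map to edges of G2, and |E(G1)| = |E(G2)| = 7, so φ is a bijection on edges as well as vertices. Hence G1 ≅ G2.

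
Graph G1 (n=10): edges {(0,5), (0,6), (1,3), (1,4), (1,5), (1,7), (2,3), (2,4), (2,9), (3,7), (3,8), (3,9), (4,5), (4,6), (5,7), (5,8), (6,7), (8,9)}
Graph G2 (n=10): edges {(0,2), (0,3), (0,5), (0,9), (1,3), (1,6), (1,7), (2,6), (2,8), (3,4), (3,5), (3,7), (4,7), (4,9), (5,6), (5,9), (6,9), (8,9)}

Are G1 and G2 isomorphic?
Yes, isomorphic

The graphs are isomorphic.
One valid mapping φ: V(G1) → V(G2): 0→8, 1→5, 2→1, 3→3, 4→6, 5→9, 6→2, 7→0, 8→4, 9→7

Verify φ preserves adjacency — for each edge of G1, its image is an edge of G2:
  (0,5) → (φ(0),φ(5)) = (8,9) ∈ E(G2) ✓
  (0,6) → (φ(0),φ(6)) = (2,8) ∈ E(G2) ✓
  (1,3) → (φ(1),φ(3)) = (3,5) ∈ E(G2) ✓
  (1,4) → (φ(1),φ(4)) = (5,6) ∈ E(G2) ✓
  (1,5) → (φ(1),φ(5)) = (5,9) ∈ E(G2) ✓
  (1,7) → (φ(1),φ(7)) = (0,5) ∈ E(G2) ✓
  (2,3) → (φ(2),φ(3)) = (1,3) ∈ E(G2) ✓
  (2,4) → (φ(2),φ(4)) = (1,6) ∈ E(G2) ✓
  (2,9) → (φ(2),φ(9)) = (1,7) ∈ E(G2) ✓
  (3,7) → (φ(3),φ(7)) = (0,3) ∈ E(G2) ✓
  (3,8) → (φ(3),φ(8)) = (3,4) ∈ E(G2) ✓
  (3,9) → (φ(3),φ(9)) = (3,7) ∈ E(G2) ✓
  (4,5) → (φ(4),φ(5)) = (6,9) ∈ E(G2) ✓
  (4,6) → (φ(4),φ(6)) = (2,6) ∈ E(G2) ✓
  (5,7) → (φ(5),φ(7)) = (0,9) ∈ E(G2) ✓
  (5,8) → (φ(5),φ(8)) = (4,9) ∈ E(G2) ✓
  (6,7) → (φ(6),φ(7)) = (0,2) ∈ E(G2) ✓
  (8,9) → (φ(8),φ(9)) = (4,7) ∈ E(G2) ✓
All 18 edges of G1 map to edges of G2, and |E(G1)| = |E(G2)| = 18, so φ is a bijection on edges as well as vertices. Hence G1 ≅ G2.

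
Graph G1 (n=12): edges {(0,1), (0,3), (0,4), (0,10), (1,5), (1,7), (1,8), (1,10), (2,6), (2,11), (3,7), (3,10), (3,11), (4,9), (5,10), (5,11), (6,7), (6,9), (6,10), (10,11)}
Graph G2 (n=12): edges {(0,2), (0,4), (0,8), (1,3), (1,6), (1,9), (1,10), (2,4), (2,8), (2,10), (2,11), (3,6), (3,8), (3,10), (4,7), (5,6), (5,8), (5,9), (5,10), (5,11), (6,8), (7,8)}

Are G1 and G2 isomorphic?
No, not isomorphic

The graphs are NOT isomorphic.

Counting triangles (3-cliques): G1 has 5, G2 has 6.
Triangle count is an isomorphism invariant, so differing triangle counts rule out isomorphism.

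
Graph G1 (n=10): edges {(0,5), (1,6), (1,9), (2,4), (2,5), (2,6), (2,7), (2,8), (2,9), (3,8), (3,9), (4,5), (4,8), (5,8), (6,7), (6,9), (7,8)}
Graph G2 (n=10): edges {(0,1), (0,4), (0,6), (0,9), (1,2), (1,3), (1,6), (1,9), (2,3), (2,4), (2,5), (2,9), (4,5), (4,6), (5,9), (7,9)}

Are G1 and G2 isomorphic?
No, not isomorphic

The graphs are NOT isomorphic.

Counting triangles (3-cliques): G1 has 8, G2 has 7.
Triangle count is an isomorphism invariant, so differing triangle counts rule out isomorphism.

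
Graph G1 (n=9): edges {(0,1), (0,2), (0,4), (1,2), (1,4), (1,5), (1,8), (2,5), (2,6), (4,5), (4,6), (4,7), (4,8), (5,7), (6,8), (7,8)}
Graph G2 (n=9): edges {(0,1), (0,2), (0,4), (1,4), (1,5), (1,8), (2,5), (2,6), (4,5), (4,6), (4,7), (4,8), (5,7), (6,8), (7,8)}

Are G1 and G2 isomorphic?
No, not isomorphic

The graphs are NOT isomorphic.

Counting edges: G1 has 16 edge(s); G2 has 15 edge(s).
Edge count is an isomorphism invariant (a bijection on vertices induces a bijection on edges), so differing edge counts rule out isomorphism.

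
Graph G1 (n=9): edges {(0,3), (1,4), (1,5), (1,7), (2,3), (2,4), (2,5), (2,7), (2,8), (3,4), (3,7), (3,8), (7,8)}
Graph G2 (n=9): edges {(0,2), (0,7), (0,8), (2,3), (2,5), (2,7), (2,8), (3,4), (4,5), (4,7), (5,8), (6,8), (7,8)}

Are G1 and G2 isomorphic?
Yes, isomorphic

The graphs are isomorphic.
One valid mapping φ: V(G1) → V(G2): 0→6, 1→4, 2→2, 3→8, 4→5, 5→3, 6→1, 7→7, 8→0

Verify φ preserves adjacency — for each edge of G1, its image is an edge of G2:
  (0,3) → (φ(0),φ(3)) = (6,8) ∈ E(G2) ✓
  (1,4) → (φ(1),φ(4)) = (4,5) ∈ E(G2) ✓
  (1,5) → (φ(1),φ(5)) = (3,4) ∈ E(G2) ✓
  (1,7) → (φ(1),φ(7)) = (4,7) ∈ E(G2) ✓
  (2,3) → (φ(2),φ(3)) = (2,8) ∈ E(G2) ✓
  (2,4) → (φ(2),φ(4)) = (2,5) ∈ E(G2) ✓
  (2,5) → (φ(2),φ(5)) = (2,3) ∈ E(G2) ✓
  (2,7) → (φ(2),φ(7)) = (2,7) ∈ E(G2) ✓
  (2,8) → (φ(2),φ(8)) = (0,2) ∈ E(G2) ✓
  (3,4) → (φ(3),φ(4)) = (5,8) ∈ E(G2) ✓
  (3,7) → (φ(3),φ(7)) = (7,8) ∈ E(G2) ✓
  (3,8) → (φ(3),φ(8)) = (0,8) ∈ E(G2) ✓
  (7,8) → (φ(7),φ(8)) = (0,7) ∈ E(G2) ✓
All 13 edges of G1 map to edges of G2, and |E(G1)| = |E(G2)| = 13, so φ is a bijection on edges as well as vertices. Hence G1 ≅ G2.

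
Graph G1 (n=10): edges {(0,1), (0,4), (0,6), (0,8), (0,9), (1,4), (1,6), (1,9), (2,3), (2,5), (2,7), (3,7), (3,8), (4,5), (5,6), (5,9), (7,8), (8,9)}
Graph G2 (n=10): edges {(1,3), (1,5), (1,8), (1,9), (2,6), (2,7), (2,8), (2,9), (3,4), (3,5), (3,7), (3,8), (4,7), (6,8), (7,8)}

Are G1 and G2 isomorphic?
No, not isomorphic

The graphs are NOT isomorphic.

Connected components of G1: 1 component(s) with vertex sets [[0, 1, 2, 3, 4, 5, 6, 7, 8, 9]], sizes [10].
Connected components of G2: 2 component(s) with vertex sets [[0], [1, 2, 3, 4, 5, 6, 7, 8, 9]], sizes [1, 9].
The number of connected components (and the multiset of component sizes) is an isomorphism invariant — an isomorphism maps each component of G1 bijectively onto a component of G2. Since G1 has 1 component(s) and G2 has 2, they cannot be isomorphic.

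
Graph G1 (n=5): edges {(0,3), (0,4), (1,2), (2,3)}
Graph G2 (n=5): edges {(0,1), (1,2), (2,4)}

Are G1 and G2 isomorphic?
No, not isomorphic

The graphs are NOT isomorphic.

Degrees in G1: deg(0)=2, deg(1)=1, deg(2)=2, deg(3)=2, deg(4)=1.
Sorted degree sequence of G1: [2, 2, 2, 1, 1].
Degrees in G2: deg(0)=1, deg(1)=2, deg(2)=2, deg(3)=0, deg(4)=1.
Sorted degree sequence of G2: [2, 2, 1, 1, 0].
The (sorted) degree sequence is an isomorphism invariant, so since G1 and G2 have different degree sequences they cannot be isomorphic.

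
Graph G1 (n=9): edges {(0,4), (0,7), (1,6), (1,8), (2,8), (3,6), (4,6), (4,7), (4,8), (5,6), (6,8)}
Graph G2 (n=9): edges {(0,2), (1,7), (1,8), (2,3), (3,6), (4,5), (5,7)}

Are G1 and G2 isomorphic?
No, not isomorphic

The graphs are NOT isomorphic.

Degrees in G1: deg(0)=2, deg(1)=2, deg(2)=1, deg(3)=1, deg(4)=4, deg(5)=1, deg(6)=5, deg(7)=2, deg(8)=4.
Sorted degree sequence of G1: [5, 4, 4, 2, 2, 2, 1, 1, 1].
Degrees in G2: deg(0)=1, deg(1)=2, deg(2)=2, deg(3)=2, deg(4)=1, deg(5)=2, deg(6)=1, deg(7)=2, deg(8)=1.
Sorted degree sequence of G2: [2, 2, 2, 2, 2, 1, 1, 1, 1].
The (sorted) degree sequence is an isomorphism invariant, so since G1 and G2 have different degree sequences they cannot be isomorphic.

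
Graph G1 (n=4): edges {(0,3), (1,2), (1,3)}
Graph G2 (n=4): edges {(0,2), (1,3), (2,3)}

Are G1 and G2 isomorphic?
Yes, isomorphic

The graphs are isomorphic.
One valid mapping φ: V(G1) → V(G2): 0→0, 1→3, 2→1, 3→2

Verify φ preserves adjacency — for each edge of G1, its image is an edge of G2:
  (0,3) → (φ(0),φ(3)) = (0,2) ∈ E(G2) ✓
  (1,2) → (φ(1),φ(2)) = (1,3) ∈ E(G2) ✓
  (1,3) → (φ(1),φ(3)) = (2,3) ∈ E(G2) ✓
All 3 edges of G1 map to edges of G2, and |E(G1)| = |E(G2)| = 3, so φ is a bijection on edges as well as vertices. Hence G1 ≅ G2.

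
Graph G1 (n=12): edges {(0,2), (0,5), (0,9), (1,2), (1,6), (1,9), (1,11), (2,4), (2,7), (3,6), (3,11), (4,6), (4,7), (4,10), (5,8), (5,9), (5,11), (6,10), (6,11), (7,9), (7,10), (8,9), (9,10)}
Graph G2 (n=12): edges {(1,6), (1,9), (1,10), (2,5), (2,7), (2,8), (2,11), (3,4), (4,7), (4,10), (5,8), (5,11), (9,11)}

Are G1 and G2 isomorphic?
No, not isomorphic

The graphs are NOT isomorphic.

Connected components of G1: 1 component(s) with vertex sets [[0, 1, 2, 3, 4, 5, 6, 7, 8, 9, 10, 11]], sizes [12].
Connected components of G2: 2 component(s) with vertex sets [[0], [1, 2, 3, 4, 5, 6, 7, 8, 9, 10, 11]], sizes [1, 11].
The number of connected components (and the multiset of component sizes) is an isomorphism invariant — an isomorphism maps each component of G1 bijectively onto a component of G2. Since G1 has 1 component(s) and G2 has 2, they cannot be isomorphic.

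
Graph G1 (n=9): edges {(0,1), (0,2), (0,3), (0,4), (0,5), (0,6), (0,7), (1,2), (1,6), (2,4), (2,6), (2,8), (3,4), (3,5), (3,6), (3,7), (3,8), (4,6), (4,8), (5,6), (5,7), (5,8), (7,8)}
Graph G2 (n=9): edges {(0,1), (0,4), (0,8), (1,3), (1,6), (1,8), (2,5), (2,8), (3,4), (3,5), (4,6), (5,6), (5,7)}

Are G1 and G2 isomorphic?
No, not isomorphic

The graphs are NOT isomorphic.

Counting triangles (3-cliques): G1 has 21, G2 has 1.
Triangle count is an isomorphism invariant, so differing triangle counts rule out isomorphism.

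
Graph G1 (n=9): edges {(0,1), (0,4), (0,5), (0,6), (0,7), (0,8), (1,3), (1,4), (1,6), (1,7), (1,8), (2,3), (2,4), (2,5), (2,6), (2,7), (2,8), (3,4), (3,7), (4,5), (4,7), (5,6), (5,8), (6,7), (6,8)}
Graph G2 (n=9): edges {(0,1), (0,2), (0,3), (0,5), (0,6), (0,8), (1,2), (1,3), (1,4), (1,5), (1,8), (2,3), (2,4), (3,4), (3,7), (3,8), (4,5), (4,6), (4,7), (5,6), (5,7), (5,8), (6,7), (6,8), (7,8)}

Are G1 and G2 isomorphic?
Yes, isomorphic

The graphs are isomorphic.
One valid mapping φ: V(G1) → V(G2): 0→8, 1→0, 2→4, 3→2, 4→3, 5→7, 6→5, 7→1, 8→6

Verify φ preserves adjacency — for each edge of G1, its image is an edge of G2:
  (0,1) → (φ(0),φ(1)) = (0,8) ∈ E(G2) ✓
  (0,4) → (φ(0),φ(4)) = (3,8) ∈ E(G2) ✓
  (0,5) → (φ(0),φ(5)) = (7,8) ∈ E(G2) ✓
  (0,6) → (φ(0),φ(6)) = (5,8) ∈ E(G2) ✓
  (0,7) → (φ(0),φ(7)) = (1,8) ∈ E(G2) ✓
  (0,8) → (φ(0),φ(8)) = (6,8) ∈ E(G2) ✓
  (1,3) → (φ(1),φ(3)) = (0,2) ∈ E(G2) ✓
  (1,4) → (φ(1),φ(4)) = (0,3) ∈ E(G2) ✓
  (1,6) → (φ(1),φ(6)) = (0,5) ∈ E(G2) ✓
  (1,7) → (φ(1),φ(7)) = (0,1) ∈ E(G2) ✓
  (1,8) → (φ(1),φ(8)) = (0,6) ∈ E(G2) ✓
  (2,3) → (φ(2),φ(3)) = (2,4) ∈ E(G2) ✓
  (2,4) → (φ(2),φ(4)) = (3,4) ∈ E(G2) ✓
  (2,5) → (φ(2),φ(5)) = (4,7) ∈ E(G2) ✓
  (2,6) → (φ(2),φ(6)) = (4,5) ∈ E(G2) ✓
  (2,7) → (φ(2),φ(7)) = (1,4) ∈ E(G2) ✓
  (2,8) → (φ(2),φ(8)) = (4,6) ∈ E(G2) ✓
  (3,4) → (φ(3),φ(4)) = (2,3) ∈ E(G2) ✓
  (3,7) → (φ(3),φ(7)) = (1,2) ∈ E(G2) ✓
  (4,5) → (φ(4),φ(5)) = (3,7) ∈ E(G2) ✓
  (4,7) → (φ(4),φ(7)) = (1,3) ∈ E(G2) ✓
  (5,6) → (φ(5),φ(6)) = (5,7) ∈ E(G2) ✓
  (5,8) → (φ(5),φ(8)) = (6,7) ∈ E(G2) ✓
  (6,7) → (φ(6),φ(7)) = (1,5) ∈ E(G2) ✓
  (6,8) → (φ(6),φ(8)) = (5,6) ∈ E(G2) ✓
All 25 edges of G1 map to edges of G2, and |E(G1)| = |E(G2)| = 25, so φ is a bijection on edges as well as vertices. Hence G1 ≅ G2.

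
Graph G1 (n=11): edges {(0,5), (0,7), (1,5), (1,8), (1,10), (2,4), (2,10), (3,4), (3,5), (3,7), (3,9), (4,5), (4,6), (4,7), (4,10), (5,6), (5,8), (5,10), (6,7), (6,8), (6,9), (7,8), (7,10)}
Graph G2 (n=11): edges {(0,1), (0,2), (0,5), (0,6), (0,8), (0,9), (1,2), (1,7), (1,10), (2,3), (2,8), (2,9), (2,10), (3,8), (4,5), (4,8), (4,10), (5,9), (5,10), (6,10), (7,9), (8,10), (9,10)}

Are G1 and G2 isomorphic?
Yes, isomorphic

The graphs are isomorphic.
One valid mapping φ: V(G1) → V(G2): 0→6, 1→4, 2→3, 3→1, 4→2, 5→10, 6→9, 7→0, 8→5, 9→7, 10→8

Verify φ preserves adjacency — for each edge of G1, its image is an edge of G2:
  (0,5) → (φ(0),φ(5)) = (6,10) ∈ E(G2) ✓
  (0,7) → (φ(0),φ(7)) = (0,6) ∈ E(G2) ✓
  (1,5) → (φ(1),φ(5)) = (4,10) ∈ E(G2) ✓
  (1,8) → (φ(1),φ(8)) = (4,5) ∈ E(G2) ✓
  (1,10) → (φ(1),φ(10)) = (4,8) ∈ E(G2) ✓
  (2,4) → (φ(2),φ(4)) = (2,3) ∈ E(G2) ✓
  (2,10) → (φ(2),φ(10)) = (3,8) ∈ E(G2) ✓
  (3,4) → (φ(3),φ(4)) = (1,2) ∈ E(G2) ✓
  (3,5) → (φ(3),φ(5)) = (1,10) ∈ E(G2) ✓
  (3,7) → (φ(3),φ(7)) = (0,1) ∈ E(G2) ✓
  (3,9) → (φ(3),φ(9)) = (1,7) ∈ E(G2) ✓
  (4,5) → (φ(4),φ(5)) = (2,10) ∈ E(G2) ✓
  (4,6) → (φ(4),φ(6)) = (2,9) ∈ E(G2) ✓
  (4,7) → (φ(4),φ(7)) = (0,2) ∈ E(G2) ✓
  (4,10) → (φ(4),φ(10)) = (2,8) ∈ E(G2) ✓
  (5,6) → (φ(5),φ(6)) = (9,10) ∈ E(G2) ✓
  (5,8) → (φ(5),φ(8)) = (5,10) ∈ E(G2) ✓
  (5,10) → (φ(5),φ(10)) = (8,10) ∈ E(G2) ✓
  (6,7) → (φ(6),φ(7)) = (0,9) ∈ E(G2) ✓
  (6,8) → (φ(6),φ(8)) = (5,9) ∈ E(G2) ✓
  (6,9) → (φ(6),φ(9)) = (7,9) ∈ E(G2) ✓
  (7,8) → (φ(7),φ(8)) = (0,5) ∈ E(G2) ✓
  (7,10) → (φ(7),φ(10)) = (0,8) ∈ E(G2) ✓
All 23 edges of G1 map to edges of G2, and |E(G1)| = |E(G2)| = 23, so φ is a bijection on edges as well as vertices. Hence G1 ≅ G2.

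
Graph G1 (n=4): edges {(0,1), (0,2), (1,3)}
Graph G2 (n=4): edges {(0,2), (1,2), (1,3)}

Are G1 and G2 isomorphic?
Yes, isomorphic

The graphs are isomorphic.
One valid mapping φ: V(G1) → V(G2): 0→2, 1→1, 2→0, 3→3

Verify φ preserves adjacency — for each edge of G1, its image is an edge of G2:
  (0,1) → (φ(0),φ(1)) = (1,2) ∈ E(G2) ✓
  (0,2) → (φ(0),φ(2)) = (0,2) ∈ E(G2) ✓
  (1,3) → (φ(1),φ(3)) = (1,3) ∈ E(G2) ✓
All 3 edges of G1 map to edges of G2, and |E(G1)| = |E(G2)| = 3, so φ is a bijection on edges as well as vertices. Hence G1 ≅ G2.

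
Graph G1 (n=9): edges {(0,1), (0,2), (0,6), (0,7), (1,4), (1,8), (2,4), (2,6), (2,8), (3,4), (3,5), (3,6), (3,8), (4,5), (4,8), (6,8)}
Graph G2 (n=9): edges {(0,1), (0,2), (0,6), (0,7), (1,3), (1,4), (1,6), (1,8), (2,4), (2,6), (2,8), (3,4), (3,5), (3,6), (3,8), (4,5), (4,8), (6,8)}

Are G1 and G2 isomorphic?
No, not isomorphic

The graphs are NOT isomorphic.

Counting edges: G1 has 16 edge(s); G2 has 18 edge(s).
Edge count is an isomorphism invariant (a bijection on vertices induces a bijection on edges), so differing edge counts rule out isomorphism.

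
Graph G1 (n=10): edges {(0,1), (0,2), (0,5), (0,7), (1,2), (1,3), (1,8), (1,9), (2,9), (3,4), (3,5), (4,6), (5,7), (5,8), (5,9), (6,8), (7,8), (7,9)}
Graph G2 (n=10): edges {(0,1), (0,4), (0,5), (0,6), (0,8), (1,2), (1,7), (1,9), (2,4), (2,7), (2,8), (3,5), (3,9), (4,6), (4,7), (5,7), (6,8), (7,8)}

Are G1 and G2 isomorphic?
Yes, isomorphic

The graphs are isomorphic.
One valid mapping φ: V(G1) → V(G2): 0→4, 1→0, 2→6, 3→5, 4→3, 5→7, 6→9, 7→2, 8→1, 9→8

Verify φ preserves adjacency — for each edge of G1, its image is an edge of G2:
  (0,1) → (φ(0),φ(1)) = (0,4) ∈ E(G2) ✓
  (0,2) → (φ(0),φ(2)) = (4,6) ∈ E(G2) ✓
  (0,5) → (φ(0),φ(5)) = (4,7) ∈ E(G2) ✓
  (0,7) → (φ(0),φ(7)) = (2,4) ∈ E(G2) ✓
  (1,2) → (φ(1),φ(2)) = (0,6) ∈ E(G2) ✓
  (1,3) → (φ(1),φ(3)) = (0,5) ∈ E(G2) ✓
  (1,8) → (φ(1),φ(8)) = (0,1) ∈ E(G2) ✓
  (1,9) → (φ(1),φ(9)) = (0,8) ∈ E(G2) ✓
  (2,9) → (φ(2),φ(9)) = (6,8) ∈ E(G2) ✓
  (3,4) → (φ(3),φ(4)) = (3,5) ∈ E(G2) ✓
  (3,5) → (φ(3),φ(5)) = (5,7) ∈ E(G2) ✓
  (4,6) → (φ(4),φ(6)) = (3,9) ∈ E(G2) ✓
  (5,7) → (φ(5),φ(7)) = (2,7) ∈ E(G2) ✓
  (5,8) → (φ(5),φ(8)) = (1,7) ∈ E(G2) ✓
  (5,9) → (φ(5),φ(9)) = (7,8) ∈ E(G2) ✓
  (6,8) → (φ(6),φ(8)) = (1,9) ∈ E(G2) ✓
  (7,8) → (φ(7),φ(8)) = (1,2) ∈ E(G2) ✓
  (7,9) → (φ(7),φ(9)) = (2,8) ∈ E(G2) ✓
All 18 edges of G1 map to edges of G2, and |E(G1)| = |E(G2)| = 18, so φ is a bijection on edges as well as vertices. Hence G1 ≅ G2.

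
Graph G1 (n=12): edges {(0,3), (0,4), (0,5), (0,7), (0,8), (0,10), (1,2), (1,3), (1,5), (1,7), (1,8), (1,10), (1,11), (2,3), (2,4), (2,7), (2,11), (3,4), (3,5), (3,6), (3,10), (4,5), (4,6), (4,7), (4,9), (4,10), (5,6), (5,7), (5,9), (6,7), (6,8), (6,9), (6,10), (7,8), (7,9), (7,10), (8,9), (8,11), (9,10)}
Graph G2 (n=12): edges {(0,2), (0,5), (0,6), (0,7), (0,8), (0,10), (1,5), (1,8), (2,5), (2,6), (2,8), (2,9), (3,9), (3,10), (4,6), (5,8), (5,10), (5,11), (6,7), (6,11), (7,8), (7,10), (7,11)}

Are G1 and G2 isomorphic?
No, not isomorphic

The graphs are NOT isomorphic.

Degrees in G1: deg(0)=6, deg(1)=7, deg(2)=5, deg(3)=7, deg(4)=8, deg(5)=7, deg(6)=7, deg(7)=9, deg(8)=6, deg(9)=6, deg(10)=7, deg(11)=3.
Sorted degree sequence of G1: [9, 8, 7, 7, 7, 7, 7, 6, 6, 6, 5, 3].
Degrees in G2: deg(0)=6, deg(1)=2, deg(2)=5, deg(3)=2, deg(4)=1, deg(5)=6, deg(6)=5, deg(7)=5, deg(8)=5, deg(9)=2, deg(10)=4, deg(11)=3.
Sorted degree sequence of G2: [6, 6, 5, 5, 5, 5, 4, 3, 2, 2, 2, 1].
The (sorted) degree sequence is an isomorphism invariant, so since G1 and G2 have different degree sequences they cannot be isomorphic.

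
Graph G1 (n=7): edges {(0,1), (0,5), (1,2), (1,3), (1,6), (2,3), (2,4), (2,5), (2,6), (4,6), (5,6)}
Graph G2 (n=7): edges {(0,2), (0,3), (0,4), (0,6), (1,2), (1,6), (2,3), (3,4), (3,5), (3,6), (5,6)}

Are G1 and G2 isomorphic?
Yes, isomorphic

The graphs are isomorphic.
One valid mapping φ: V(G1) → V(G2): 0→1, 1→6, 2→3, 3→5, 4→4, 5→2, 6→0

Verify φ preserves adjacency — for each edge of G1, its image is an edge of G2:
  (0,1) → (φ(0),φ(1)) = (1,6) ∈ E(G2) ✓
  (0,5) → (φ(0),φ(5)) = (1,2) ∈ E(G2) ✓
  (1,2) → (φ(1),φ(2)) = (3,6) ∈ E(G2) ✓
  (1,3) → (φ(1),φ(3)) = (5,6) ∈ E(G2) ✓
  (1,6) → (φ(1),φ(6)) = (0,6) ∈ E(G2) ✓
  (2,3) → (φ(2),φ(3)) = (3,5) ∈ E(G2) ✓
  (2,4) → (φ(2),φ(4)) = (3,4) ∈ E(G2) ✓
  (2,5) → (φ(2),φ(5)) = (2,3) ∈ E(G2) ✓
  (2,6) → (φ(2),φ(6)) = (0,3) ∈ E(G2) ✓
  (4,6) → (φ(4),φ(6)) = (0,4) ∈ E(G2) ✓
  (5,6) → (φ(5),φ(6)) = (0,2) ∈ E(G2) ✓
All 11 edges of G1 map to edges of G2, and |E(G1)| = |E(G2)| = 11, so φ is a bijection on edges as well as vertices. Hence G1 ≅ G2.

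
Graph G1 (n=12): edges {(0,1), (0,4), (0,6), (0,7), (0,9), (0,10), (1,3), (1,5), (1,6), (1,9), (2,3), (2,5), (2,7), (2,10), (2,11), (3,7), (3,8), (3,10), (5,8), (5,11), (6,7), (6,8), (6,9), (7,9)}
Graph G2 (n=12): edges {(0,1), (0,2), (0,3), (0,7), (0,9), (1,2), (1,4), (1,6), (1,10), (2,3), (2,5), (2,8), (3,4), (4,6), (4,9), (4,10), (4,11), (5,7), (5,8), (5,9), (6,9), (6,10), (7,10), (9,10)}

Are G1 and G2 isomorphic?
Yes, isomorphic

The graphs are isomorphic.
One valid mapping φ: V(G1) → V(G2): 0→4, 1→9, 2→2, 3→0, 4→11, 5→5, 6→10, 7→1, 8→7, 9→6, 10→3, 11→8

Verify φ preserves adjacency — for each edge of G1, its image is an edge of G2:
  (0,1) → (φ(0),φ(1)) = (4,9) ∈ E(G2) ✓
  (0,4) → (φ(0),φ(4)) = (4,11) ∈ E(G2) ✓
  (0,6) → (φ(0),φ(6)) = (4,10) ∈ E(G2) ✓
  (0,7) → (φ(0),φ(7)) = (1,4) ∈ E(G2) ✓
  (0,9) → (φ(0),φ(9)) = (4,6) ∈ E(G2) ✓
  (0,10) → (φ(0),φ(10)) = (3,4) ∈ E(G2) ✓
  (1,3) → (φ(1),φ(3)) = (0,9) ∈ E(G2) ✓
  (1,5) → (φ(1),φ(5)) = (5,9) ∈ E(G2) ✓
  (1,6) → (φ(1),φ(6)) = (9,10) ∈ E(G2) ✓
  (1,9) → (φ(1),φ(9)) = (6,9) ∈ E(G2) ✓
  (2,3) → (φ(2),φ(3)) = (0,2) ∈ E(G2) ✓
  (2,5) → (φ(2),φ(5)) = (2,5) ∈ E(G2) ✓
  (2,7) → (φ(2),φ(7)) = (1,2) ∈ E(G2) ✓
  (2,10) → (φ(2),φ(10)) = (2,3) ∈ E(G2) ✓
  (2,11) → (φ(2),φ(11)) = (2,8) ∈ E(G2) ✓
  (3,7) → (φ(3),φ(7)) = (0,1) ∈ E(G2) ✓
  (3,8) → (φ(3),φ(8)) = (0,7) ∈ E(G2) ✓
  (3,10) → (φ(3),φ(10)) = (0,3) ∈ E(G2) ✓
  (5,8) → (φ(5),φ(8)) = (5,7) ∈ E(G2) ✓
  (5,11) → (φ(5),φ(11)) = (5,8) ∈ E(G2) ✓
  (6,7) → (φ(6),φ(7)) = (1,10) ∈ E(G2) ✓
  (6,8) → (φ(6),φ(8)) = (7,10) ∈ E(G2) ✓
  (6,9) → (φ(6),φ(9)) = (6,10) ∈ E(G2) ✓
  (7,9) → (φ(7),φ(9)) = (1,6) ∈ E(G2) ✓
All 24 edges of G1 map to edges of G2, and |E(G1)| = |E(G2)| = 24, so φ is a bijection on edges as well as vertices. Hence G1 ≅ G2.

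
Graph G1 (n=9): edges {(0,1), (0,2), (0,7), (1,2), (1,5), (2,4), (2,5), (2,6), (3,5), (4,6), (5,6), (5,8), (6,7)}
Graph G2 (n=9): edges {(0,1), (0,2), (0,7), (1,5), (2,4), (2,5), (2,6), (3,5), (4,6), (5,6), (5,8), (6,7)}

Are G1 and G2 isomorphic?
No, not isomorphic

The graphs are NOT isomorphic.

Counting edges: G1 has 13 edge(s); G2 has 12 edge(s).
Edge count is an isomorphism invariant (a bijection on vertices induces a bijection on edges), so differing edge counts rule out isomorphism.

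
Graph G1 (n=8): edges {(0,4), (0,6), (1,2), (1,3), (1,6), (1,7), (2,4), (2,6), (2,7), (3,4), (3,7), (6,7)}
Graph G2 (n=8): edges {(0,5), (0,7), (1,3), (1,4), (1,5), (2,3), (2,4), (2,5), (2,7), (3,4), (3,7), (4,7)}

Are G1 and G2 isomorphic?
Yes, isomorphic

The graphs are isomorphic.
One valid mapping φ: V(G1) → V(G2): 0→0, 1→3, 2→2, 3→1, 4→5, 5→6, 6→7, 7→4

Verify φ preserves adjacency — for each edge of G1, its image is an edge of G2:
  (0,4) → (φ(0),φ(4)) = (0,5) ∈ E(G2) ✓
  (0,6) → (φ(0),φ(6)) = (0,7) ∈ E(G2) ✓
  (1,2) → (φ(1),φ(2)) = (2,3) ∈ E(G2) ✓
  (1,3) → (φ(1),φ(3)) = (1,3) ∈ E(G2) ✓
  (1,6) → (φ(1),φ(6)) = (3,7) ∈ E(G2) ✓
  (1,7) → (φ(1),φ(7)) = (3,4) ∈ E(G2) ✓
  (2,4) → (φ(2),φ(4)) = (2,5) ∈ E(G2) ✓
  (2,6) → (φ(2),φ(6)) = (2,7) ∈ E(G2) ✓
  (2,7) → (φ(2),φ(7)) = (2,4) ∈ E(G2) ✓
  (3,4) → (φ(3),φ(4)) = (1,5) ∈ E(G2) ✓
  (3,7) → (φ(3),φ(7)) = (1,4) ∈ E(G2) ✓
  (6,7) → (φ(6),φ(7)) = (4,7) ∈ E(G2) ✓
All 12 edges of G1 map to edges of G2, and |E(G1)| = |E(G2)| = 12, so φ is a bijection on edges as well as vertices. Hence G1 ≅ G2.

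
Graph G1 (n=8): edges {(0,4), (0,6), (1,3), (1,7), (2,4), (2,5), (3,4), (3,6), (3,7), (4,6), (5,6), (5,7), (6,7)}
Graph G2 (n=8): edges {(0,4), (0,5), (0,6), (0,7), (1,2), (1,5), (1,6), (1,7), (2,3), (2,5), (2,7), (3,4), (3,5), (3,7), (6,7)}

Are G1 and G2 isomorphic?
No, not isomorphic

The graphs are NOT isomorphic.

Degrees in G1: deg(0)=2, deg(1)=2, deg(2)=2, deg(3)=4, deg(4)=4, deg(5)=3, deg(6)=5, deg(7)=4.
Sorted degree sequence of G1: [5, 4, 4, 4, 3, 2, 2, 2].
Degrees in G2: deg(0)=4, deg(1)=4, deg(2)=4, deg(3)=4, deg(4)=2, deg(5)=4, deg(6)=3, deg(7)=5.
Sorted degree sequence of G2: [5, 4, 4, 4, 4, 4, 3, 2].
The (sorted) degree sequence is an isomorphism invariant, so since G1 and G2 have different degree sequences they cannot be isomorphic.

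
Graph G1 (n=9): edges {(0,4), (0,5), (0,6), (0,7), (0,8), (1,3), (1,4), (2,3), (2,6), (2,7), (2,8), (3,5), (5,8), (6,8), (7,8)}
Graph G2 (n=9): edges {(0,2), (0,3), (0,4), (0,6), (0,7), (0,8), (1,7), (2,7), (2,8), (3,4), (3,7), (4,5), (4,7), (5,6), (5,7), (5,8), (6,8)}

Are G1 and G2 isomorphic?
No, not isomorphic

The graphs are NOT isomorphic.

Counting triangles (3-cliques): G1 has 5, G2 has 9.
Triangle count is an isomorphism invariant, so differing triangle counts rule out isomorphism.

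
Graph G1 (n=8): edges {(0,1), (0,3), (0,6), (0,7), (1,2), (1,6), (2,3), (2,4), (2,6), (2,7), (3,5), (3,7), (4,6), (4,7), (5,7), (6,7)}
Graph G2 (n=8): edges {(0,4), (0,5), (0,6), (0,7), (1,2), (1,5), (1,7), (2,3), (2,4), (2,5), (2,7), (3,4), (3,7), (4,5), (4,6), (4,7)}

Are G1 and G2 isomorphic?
Yes, isomorphic

The graphs are isomorphic.
One valid mapping φ: V(G1) → V(G2): 0→5, 1→1, 2→7, 3→0, 4→3, 5→6, 6→2, 7→4

Verify φ preserves adjacency — for each edge of G1, its image is an edge of G2:
  (0,1) → (φ(0),φ(1)) = (1,5) ∈ E(G2) ✓
  (0,3) → (φ(0),φ(3)) = (0,5) ∈ E(G2) ✓
  (0,6) → (φ(0),φ(6)) = (2,5) ∈ E(G2) ✓
  (0,7) → (φ(0),φ(7)) = (4,5) ∈ E(G2) ✓
  (1,2) → (φ(1),φ(2)) = (1,7) ∈ E(G2) ✓
  (1,6) → (φ(1),φ(6)) = (1,2) ∈ E(G2) ✓
  (2,3) → (φ(2),φ(3)) = (0,7) ∈ E(G2) ✓
  (2,4) → (φ(2),φ(4)) = (3,7) ∈ E(G2) ✓
  (2,6) → (φ(2),φ(6)) = (2,7) ∈ E(G2) ✓
  (2,7) → (φ(2),φ(7)) = (4,7) ∈ E(G2) ✓
  (3,5) → (φ(3),φ(5)) = (0,6) ∈ E(G2) ✓
  (3,7) → (φ(3),φ(7)) = (0,4) ∈ E(G2) ✓
  (4,6) → (φ(4),φ(6)) = (2,3) ∈ E(G2) ✓
  (4,7) → (φ(4),φ(7)) = (3,4) ∈ E(G2) ✓
  (5,7) → (φ(5),φ(7)) = (4,6) ∈ E(G2) ✓
  (6,7) → (φ(6),φ(7)) = (2,4) ∈ E(G2) ✓
All 16 edges of G1 map to edges of G2, and |E(G1)| = |E(G2)| = 16, so φ is a bijection on edges as well as vertices. Hence G1 ≅ G2.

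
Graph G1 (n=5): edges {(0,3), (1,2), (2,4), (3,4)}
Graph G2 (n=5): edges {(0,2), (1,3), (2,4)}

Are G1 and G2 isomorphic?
No, not isomorphic

The graphs are NOT isomorphic.

Connected components of G1: 1 component(s) with vertex sets [[0, 1, 2, 3, 4]], sizes [5].
Connected components of G2: 2 component(s) with vertex sets [[1, 3], [0, 2, 4]], sizes [2, 3].
The number of connected components (and the multiset of component sizes) is an isomorphism invariant — an isomorphism maps each component of G1 bijectively onto a component of G2. Since G1 has 1 component(s) and G2 has 2, they cannot be isomorphic.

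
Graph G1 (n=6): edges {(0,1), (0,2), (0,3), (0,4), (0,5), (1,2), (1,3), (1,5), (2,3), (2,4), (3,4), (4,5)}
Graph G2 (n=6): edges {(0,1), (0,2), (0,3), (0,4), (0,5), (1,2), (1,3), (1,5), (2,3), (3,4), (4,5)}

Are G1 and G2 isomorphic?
No, not isomorphic

The graphs are NOT isomorphic.

Counting edges: G1 has 12 edge(s); G2 has 11 edge(s).
Edge count is an isomorphism invariant (a bijection on vertices induces a bijection on edges), so differing edge counts rule out isomorphism.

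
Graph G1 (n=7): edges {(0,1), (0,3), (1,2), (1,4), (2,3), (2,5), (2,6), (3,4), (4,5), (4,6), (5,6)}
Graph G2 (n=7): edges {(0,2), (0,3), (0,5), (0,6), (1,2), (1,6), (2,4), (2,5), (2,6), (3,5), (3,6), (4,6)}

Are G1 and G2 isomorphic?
No, not isomorphic

The graphs are NOT isomorphic.

Degrees in G1: deg(0)=2, deg(1)=3, deg(2)=4, deg(3)=3, deg(4)=4, deg(5)=3, deg(6)=3.
Sorted degree sequence of G1: [4, 4, 3, 3, 3, 3, 2].
Degrees in G2: deg(0)=4, deg(1)=2, deg(2)=5, deg(3)=3, deg(4)=2, deg(5)=3, deg(6)=5.
Sorted degree sequence of G2: [5, 5, 4, 3, 3, 2, 2].
The (sorted) degree sequence is an isomorphism invariant, so since G1 and G2 have different degree sequences they cannot be isomorphic.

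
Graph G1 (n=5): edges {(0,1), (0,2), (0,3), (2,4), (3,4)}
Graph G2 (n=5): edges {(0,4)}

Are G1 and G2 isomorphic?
No, not isomorphic

The graphs are NOT isomorphic.

Connected components of G1: 1 component(s) with vertex sets [[0, 1, 2, 3, 4]], sizes [5].
Connected components of G2: 4 component(s) with vertex sets [[1], [2], [3], [0, 4]], sizes [1, 1, 1, 2].
The number of connected components (and the multiset of component sizes) is an isomorphism invariant — an isomorphism maps each component of G1 bijectively onto a component of G2. Since G1 has 1 component(s) and G2 has 4, they cannot be isomorphic.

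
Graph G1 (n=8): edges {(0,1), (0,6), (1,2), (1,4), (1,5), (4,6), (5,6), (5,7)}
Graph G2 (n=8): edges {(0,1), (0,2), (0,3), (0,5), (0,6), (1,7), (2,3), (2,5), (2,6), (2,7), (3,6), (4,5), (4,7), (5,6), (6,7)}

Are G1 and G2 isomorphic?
No, not isomorphic

The graphs are NOT isomorphic.

Counting triangles (3-cliques): G1 has 0, G2 has 8.
Triangle count is an isomorphism invariant, so differing triangle counts rule out isomorphism.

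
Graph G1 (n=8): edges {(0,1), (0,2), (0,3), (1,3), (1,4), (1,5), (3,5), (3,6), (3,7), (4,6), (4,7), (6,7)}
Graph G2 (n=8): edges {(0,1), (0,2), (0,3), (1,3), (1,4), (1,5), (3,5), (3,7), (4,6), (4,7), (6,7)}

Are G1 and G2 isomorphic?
No, not isomorphic

The graphs are NOT isomorphic.

Counting edges: G1 has 12 edge(s); G2 has 11 edge(s).
Edge count is an isomorphism invariant (a bijection on vertices induces a bijection on edges), so differing edge counts rule out isomorphism.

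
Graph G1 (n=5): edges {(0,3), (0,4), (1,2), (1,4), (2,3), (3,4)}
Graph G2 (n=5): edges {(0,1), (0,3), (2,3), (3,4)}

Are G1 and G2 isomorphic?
No, not isomorphic

The graphs are NOT isomorphic.

Degrees in G1: deg(0)=2, deg(1)=2, deg(2)=2, deg(3)=3, deg(4)=3.
Sorted degree sequence of G1: [3, 3, 2, 2, 2].
Degrees in G2: deg(0)=2, deg(1)=1, deg(2)=1, deg(3)=3, deg(4)=1.
Sorted degree sequence of G2: [3, 2, 1, 1, 1].
The (sorted) degree sequence is an isomorphism invariant, so since G1 and G2 have different degree sequences they cannot be isomorphic.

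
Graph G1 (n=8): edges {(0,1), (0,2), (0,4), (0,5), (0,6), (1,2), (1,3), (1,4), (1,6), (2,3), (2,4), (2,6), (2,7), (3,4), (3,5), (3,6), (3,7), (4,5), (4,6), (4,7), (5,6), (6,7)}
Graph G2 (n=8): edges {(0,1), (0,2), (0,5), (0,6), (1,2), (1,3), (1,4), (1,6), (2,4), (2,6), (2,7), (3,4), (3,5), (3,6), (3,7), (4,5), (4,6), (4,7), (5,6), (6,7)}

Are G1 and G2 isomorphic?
No, not isomorphic

The graphs are NOT isomorphic.

Counting edges: G1 has 22 edge(s); G2 has 20 edge(s).
Edge count is an isomorphism invariant (a bijection on vertices induces a bijection on edges), so differing edge counts rule out isomorphism.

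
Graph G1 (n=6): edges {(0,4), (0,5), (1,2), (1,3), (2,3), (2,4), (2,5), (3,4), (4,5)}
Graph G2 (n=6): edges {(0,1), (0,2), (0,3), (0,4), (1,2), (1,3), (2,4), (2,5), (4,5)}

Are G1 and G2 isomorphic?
Yes, isomorphic

The graphs are isomorphic.
One valid mapping φ: V(G1) → V(G2): 0→5, 1→3, 2→0, 3→1, 4→2, 5→4

Verify φ preserves adjacency — for each edge of G1, its image is an edge of G2:
  (0,4) → (φ(0),φ(4)) = (2,5) ∈ E(G2) ✓
  (0,5) → (φ(0),φ(5)) = (4,5) ∈ E(G2) ✓
  (1,2) → (φ(1),φ(2)) = (0,3) ∈ E(G2) ✓
  (1,3) → (φ(1),φ(3)) = (1,3) ∈ E(G2) ✓
  (2,3) → (φ(2),φ(3)) = (0,1) ∈ E(G2) ✓
  (2,4) → (φ(2),φ(4)) = (0,2) ∈ E(G2) ✓
  (2,5) → (φ(2),φ(5)) = (0,4) ∈ E(G2) ✓
  (3,4) → (φ(3),φ(4)) = (1,2) ∈ E(G2) ✓
  (4,5) → (φ(4),φ(5)) = (2,4) ∈ E(G2) ✓
All 9 edges of G1 map to edges of G2, and |E(G1)| = |E(G2)| = 9, so φ is a bijection on edges as well as vertices. Hence G1 ≅ G2.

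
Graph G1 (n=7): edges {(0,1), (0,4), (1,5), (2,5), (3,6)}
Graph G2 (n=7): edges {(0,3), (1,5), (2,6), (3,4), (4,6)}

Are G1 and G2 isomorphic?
Yes, isomorphic

The graphs are isomorphic.
One valid mapping φ: V(G1) → V(G2): 0→3, 1→4, 2→2, 3→5, 4→0, 5→6, 6→1

Verify φ preserves adjacency — for each edge of G1, its image is an edge of G2:
  (0,1) → (φ(0),φ(1)) = (3,4) ∈ E(G2) ✓
  (0,4) → (φ(0),φ(4)) = (0,3) ∈ E(G2) ✓
  (1,5) → (φ(1),φ(5)) = (4,6) ∈ E(G2) ✓
  (2,5) → (φ(2),φ(5)) = (2,6) ∈ E(G2) ✓
  (3,6) → (φ(3),φ(6)) = (1,5) ∈ E(G2) ✓
All 5 edges of G1 map to edges of G2, and |E(G1)| = |E(G2)| = 5, so φ is a bijection on edges as well as vertices. Hence G1 ≅ G2.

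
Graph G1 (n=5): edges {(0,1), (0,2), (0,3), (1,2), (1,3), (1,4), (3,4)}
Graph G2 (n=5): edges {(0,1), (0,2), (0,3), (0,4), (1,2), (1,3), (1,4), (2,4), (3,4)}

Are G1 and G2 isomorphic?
No, not isomorphic

The graphs are NOT isomorphic.

Counting edges: G1 has 7 edge(s); G2 has 9 edge(s).
Edge count is an isomorphism invariant (a bijection on vertices induces a bijection on edges), so differing edge counts rule out isomorphism.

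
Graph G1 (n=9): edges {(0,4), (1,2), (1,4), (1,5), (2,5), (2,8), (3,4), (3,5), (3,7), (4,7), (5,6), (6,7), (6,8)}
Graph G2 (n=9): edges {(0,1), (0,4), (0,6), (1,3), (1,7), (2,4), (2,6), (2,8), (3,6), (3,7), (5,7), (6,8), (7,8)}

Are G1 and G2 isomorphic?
Yes, isomorphic

The graphs are isomorphic.
One valid mapping φ: V(G1) → V(G2): 0→5, 1→8, 2→2, 3→3, 4→7, 5→6, 6→0, 7→1, 8→4

Verify φ preserves adjacency — for each edge of G1, its image is an edge of G2:
  (0,4) → (φ(0),φ(4)) = (5,7) ∈ E(G2) ✓
  (1,2) → (φ(1),φ(2)) = (2,8) ∈ E(G2) ✓
  (1,4) → (φ(1),φ(4)) = (7,8) ∈ E(G2) ✓
  (1,5) → (φ(1),φ(5)) = (6,8) ∈ E(G2) ✓
  (2,5) → (φ(2),φ(5)) = (2,6) ∈ E(G2) ✓
  (2,8) → (φ(2),φ(8)) = (2,4) ∈ E(G2) ✓
  (3,4) → (φ(3),φ(4)) = (3,7) ∈ E(G2) ✓
  (3,5) → (φ(3),φ(5)) = (3,6) ∈ E(G2) ✓
  (3,7) → (φ(3),φ(7)) = (1,3) ∈ E(G2) ✓
  (4,7) → (φ(4),φ(7)) = (1,7) ∈ E(G2) ✓
  (5,6) → (φ(5),φ(6)) = (0,6) ∈ E(G2) ✓
  (6,7) → (φ(6),φ(7)) = (0,1) ∈ E(G2) ✓
  (6,8) → (φ(6),φ(8)) = (0,4) ∈ E(G2) ✓
All 13 edges of G1 map to edges of G2, and |E(G1)| = |E(G2)| = 13, so φ is a bijection on edges as well as vertices. Hence G1 ≅ G2.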